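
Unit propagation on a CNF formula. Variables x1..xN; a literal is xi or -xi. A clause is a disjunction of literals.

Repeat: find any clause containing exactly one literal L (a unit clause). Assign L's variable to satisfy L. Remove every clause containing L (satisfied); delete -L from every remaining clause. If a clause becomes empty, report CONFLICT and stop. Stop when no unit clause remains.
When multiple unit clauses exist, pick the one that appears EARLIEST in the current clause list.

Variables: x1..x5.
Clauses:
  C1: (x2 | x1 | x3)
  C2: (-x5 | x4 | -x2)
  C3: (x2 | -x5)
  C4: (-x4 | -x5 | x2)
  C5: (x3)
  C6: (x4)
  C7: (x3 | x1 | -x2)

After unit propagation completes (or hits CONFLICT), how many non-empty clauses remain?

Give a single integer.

Answer: 2

Derivation:
unit clause [3] forces x3=T; simplify:
  satisfied 3 clause(s); 4 remain; assigned so far: [3]
unit clause [4] forces x4=T; simplify:
  drop -4 from [-4, -5, 2] -> [-5, 2]
  satisfied 2 clause(s); 2 remain; assigned so far: [3, 4]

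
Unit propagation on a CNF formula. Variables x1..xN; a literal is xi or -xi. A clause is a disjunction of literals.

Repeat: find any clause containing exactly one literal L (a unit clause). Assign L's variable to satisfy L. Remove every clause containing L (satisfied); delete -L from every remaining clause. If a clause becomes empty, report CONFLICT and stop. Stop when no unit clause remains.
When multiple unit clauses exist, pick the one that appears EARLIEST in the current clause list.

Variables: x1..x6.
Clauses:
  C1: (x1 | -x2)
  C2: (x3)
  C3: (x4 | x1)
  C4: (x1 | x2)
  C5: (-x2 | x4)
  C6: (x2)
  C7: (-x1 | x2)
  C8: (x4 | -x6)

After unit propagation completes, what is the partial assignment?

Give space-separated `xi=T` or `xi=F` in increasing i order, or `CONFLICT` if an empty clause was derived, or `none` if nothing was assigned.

Answer: x1=T x2=T x3=T x4=T

Derivation:
unit clause [3] forces x3=T; simplify:
  satisfied 1 clause(s); 7 remain; assigned so far: [3]
unit clause [2] forces x2=T; simplify:
  drop -2 from [1, -2] -> [1]
  drop -2 from [-2, 4] -> [4]
  satisfied 3 clause(s); 4 remain; assigned so far: [2, 3]
unit clause [1] forces x1=T; simplify:
  satisfied 2 clause(s); 2 remain; assigned so far: [1, 2, 3]
unit clause [4] forces x4=T; simplify:
  satisfied 2 clause(s); 0 remain; assigned so far: [1, 2, 3, 4]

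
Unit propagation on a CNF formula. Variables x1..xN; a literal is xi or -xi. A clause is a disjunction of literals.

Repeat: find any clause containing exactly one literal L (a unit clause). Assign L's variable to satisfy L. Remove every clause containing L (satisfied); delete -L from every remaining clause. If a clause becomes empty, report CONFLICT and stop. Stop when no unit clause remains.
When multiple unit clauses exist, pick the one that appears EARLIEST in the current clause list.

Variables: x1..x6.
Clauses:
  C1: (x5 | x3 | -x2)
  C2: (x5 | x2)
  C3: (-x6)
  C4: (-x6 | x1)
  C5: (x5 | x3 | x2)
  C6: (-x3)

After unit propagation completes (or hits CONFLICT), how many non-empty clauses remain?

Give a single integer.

Answer: 3

Derivation:
unit clause [-6] forces x6=F; simplify:
  satisfied 2 clause(s); 4 remain; assigned so far: [6]
unit clause [-3] forces x3=F; simplify:
  drop 3 from [5, 3, -2] -> [5, -2]
  drop 3 from [5, 3, 2] -> [5, 2]
  satisfied 1 clause(s); 3 remain; assigned so far: [3, 6]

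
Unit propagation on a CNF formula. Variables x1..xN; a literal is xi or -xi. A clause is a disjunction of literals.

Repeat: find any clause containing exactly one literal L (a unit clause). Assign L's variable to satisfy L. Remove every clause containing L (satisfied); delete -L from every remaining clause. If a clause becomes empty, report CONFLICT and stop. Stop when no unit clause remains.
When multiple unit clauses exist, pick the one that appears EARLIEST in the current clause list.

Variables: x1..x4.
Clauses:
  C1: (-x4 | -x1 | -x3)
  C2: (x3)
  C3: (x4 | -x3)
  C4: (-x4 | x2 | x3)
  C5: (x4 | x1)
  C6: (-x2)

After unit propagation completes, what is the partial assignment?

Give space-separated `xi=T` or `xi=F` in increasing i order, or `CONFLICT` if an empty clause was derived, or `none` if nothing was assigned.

unit clause [3] forces x3=T; simplify:
  drop -3 from [-4, -1, -3] -> [-4, -1]
  drop -3 from [4, -3] -> [4]
  satisfied 2 clause(s); 4 remain; assigned so far: [3]
unit clause [4] forces x4=T; simplify:
  drop -4 from [-4, -1] -> [-1]
  satisfied 2 clause(s); 2 remain; assigned so far: [3, 4]
unit clause [-1] forces x1=F; simplify:
  satisfied 1 clause(s); 1 remain; assigned so far: [1, 3, 4]
unit clause [-2] forces x2=F; simplify:
  satisfied 1 clause(s); 0 remain; assigned so far: [1, 2, 3, 4]

Answer: x1=F x2=F x3=T x4=T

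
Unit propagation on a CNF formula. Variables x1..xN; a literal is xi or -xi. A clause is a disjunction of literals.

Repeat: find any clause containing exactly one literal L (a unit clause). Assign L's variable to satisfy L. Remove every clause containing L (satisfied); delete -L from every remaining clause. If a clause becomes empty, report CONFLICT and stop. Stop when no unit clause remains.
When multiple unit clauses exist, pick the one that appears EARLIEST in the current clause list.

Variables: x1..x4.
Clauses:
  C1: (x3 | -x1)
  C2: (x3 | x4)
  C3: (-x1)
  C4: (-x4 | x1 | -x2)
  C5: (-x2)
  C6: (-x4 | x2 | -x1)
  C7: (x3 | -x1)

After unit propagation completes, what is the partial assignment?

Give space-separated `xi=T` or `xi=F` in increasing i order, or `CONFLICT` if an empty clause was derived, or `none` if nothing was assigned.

Answer: x1=F x2=F

Derivation:
unit clause [-1] forces x1=F; simplify:
  drop 1 from [-4, 1, -2] -> [-4, -2]
  satisfied 4 clause(s); 3 remain; assigned so far: [1]
unit clause [-2] forces x2=F; simplify:
  satisfied 2 clause(s); 1 remain; assigned so far: [1, 2]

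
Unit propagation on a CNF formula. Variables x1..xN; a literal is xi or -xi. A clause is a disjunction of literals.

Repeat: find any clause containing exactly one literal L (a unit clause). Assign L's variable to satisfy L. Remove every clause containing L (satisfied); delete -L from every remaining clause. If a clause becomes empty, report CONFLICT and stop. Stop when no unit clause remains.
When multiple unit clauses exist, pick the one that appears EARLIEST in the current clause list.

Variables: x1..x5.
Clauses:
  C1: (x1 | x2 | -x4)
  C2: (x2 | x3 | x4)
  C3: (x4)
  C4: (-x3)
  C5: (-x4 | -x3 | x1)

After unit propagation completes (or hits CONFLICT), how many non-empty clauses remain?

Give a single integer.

unit clause [4] forces x4=T; simplify:
  drop -4 from [1, 2, -4] -> [1, 2]
  drop -4 from [-4, -3, 1] -> [-3, 1]
  satisfied 2 clause(s); 3 remain; assigned so far: [4]
unit clause [-3] forces x3=F; simplify:
  satisfied 2 clause(s); 1 remain; assigned so far: [3, 4]

Answer: 1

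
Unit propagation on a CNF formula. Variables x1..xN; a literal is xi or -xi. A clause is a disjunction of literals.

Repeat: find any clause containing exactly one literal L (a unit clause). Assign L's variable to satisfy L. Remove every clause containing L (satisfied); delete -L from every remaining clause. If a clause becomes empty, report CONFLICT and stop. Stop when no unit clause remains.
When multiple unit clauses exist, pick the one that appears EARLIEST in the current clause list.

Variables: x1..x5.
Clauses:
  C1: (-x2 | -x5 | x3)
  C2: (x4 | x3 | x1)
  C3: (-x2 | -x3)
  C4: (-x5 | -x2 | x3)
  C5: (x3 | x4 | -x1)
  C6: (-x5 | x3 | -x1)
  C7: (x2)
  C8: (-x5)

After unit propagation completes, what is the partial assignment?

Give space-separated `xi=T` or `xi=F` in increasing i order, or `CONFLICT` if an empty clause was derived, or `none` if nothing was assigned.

unit clause [2] forces x2=T; simplify:
  drop -2 from [-2, -5, 3] -> [-5, 3]
  drop -2 from [-2, -3] -> [-3]
  drop -2 from [-5, -2, 3] -> [-5, 3]
  satisfied 1 clause(s); 7 remain; assigned so far: [2]
unit clause [-3] forces x3=F; simplify:
  drop 3 from [-5, 3] -> [-5]
  drop 3 from [4, 3, 1] -> [4, 1]
  drop 3 from [-5, 3] -> [-5]
  drop 3 from [3, 4, -1] -> [4, -1]
  drop 3 from [-5, 3, -1] -> [-5, -1]
  satisfied 1 clause(s); 6 remain; assigned so far: [2, 3]
unit clause [-5] forces x5=F; simplify:
  satisfied 4 clause(s); 2 remain; assigned so far: [2, 3, 5]

Answer: x2=T x3=F x5=F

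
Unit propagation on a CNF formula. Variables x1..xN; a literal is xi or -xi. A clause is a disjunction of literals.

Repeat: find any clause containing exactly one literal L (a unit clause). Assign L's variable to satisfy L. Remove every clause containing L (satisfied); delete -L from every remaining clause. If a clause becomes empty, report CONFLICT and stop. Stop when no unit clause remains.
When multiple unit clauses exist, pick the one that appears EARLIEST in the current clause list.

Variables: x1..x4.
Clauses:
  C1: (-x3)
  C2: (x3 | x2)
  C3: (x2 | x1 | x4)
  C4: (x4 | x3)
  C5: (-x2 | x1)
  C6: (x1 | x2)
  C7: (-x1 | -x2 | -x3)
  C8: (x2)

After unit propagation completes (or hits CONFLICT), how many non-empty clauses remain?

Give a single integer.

unit clause [-3] forces x3=F; simplify:
  drop 3 from [3, 2] -> [2]
  drop 3 from [4, 3] -> [4]
  satisfied 2 clause(s); 6 remain; assigned so far: [3]
unit clause [2] forces x2=T; simplify:
  drop -2 from [-2, 1] -> [1]
  satisfied 4 clause(s); 2 remain; assigned so far: [2, 3]
unit clause [4] forces x4=T; simplify:
  satisfied 1 clause(s); 1 remain; assigned so far: [2, 3, 4]
unit clause [1] forces x1=T; simplify:
  satisfied 1 clause(s); 0 remain; assigned so far: [1, 2, 3, 4]

Answer: 0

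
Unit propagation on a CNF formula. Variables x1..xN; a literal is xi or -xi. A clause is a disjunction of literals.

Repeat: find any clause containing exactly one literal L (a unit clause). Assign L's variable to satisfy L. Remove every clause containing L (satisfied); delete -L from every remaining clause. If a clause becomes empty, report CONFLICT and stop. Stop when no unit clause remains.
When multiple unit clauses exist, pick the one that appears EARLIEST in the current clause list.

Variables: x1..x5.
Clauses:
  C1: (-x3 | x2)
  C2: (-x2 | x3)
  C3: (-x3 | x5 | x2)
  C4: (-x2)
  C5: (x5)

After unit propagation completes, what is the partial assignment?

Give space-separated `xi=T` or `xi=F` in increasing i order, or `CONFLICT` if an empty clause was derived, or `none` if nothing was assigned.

unit clause [-2] forces x2=F; simplify:
  drop 2 from [-3, 2] -> [-3]
  drop 2 from [-3, 5, 2] -> [-3, 5]
  satisfied 2 clause(s); 3 remain; assigned so far: [2]
unit clause [-3] forces x3=F; simplify:
  satisfied 2 clause(s); 1 remain; assigned so far: [2, 3]
unit clause [5] forces x5=T; simplify:
  satisfied 1 clause(s); 0 remain; assigned so far: [2, 3, 5]

Answer: x2=F x3=F x5=T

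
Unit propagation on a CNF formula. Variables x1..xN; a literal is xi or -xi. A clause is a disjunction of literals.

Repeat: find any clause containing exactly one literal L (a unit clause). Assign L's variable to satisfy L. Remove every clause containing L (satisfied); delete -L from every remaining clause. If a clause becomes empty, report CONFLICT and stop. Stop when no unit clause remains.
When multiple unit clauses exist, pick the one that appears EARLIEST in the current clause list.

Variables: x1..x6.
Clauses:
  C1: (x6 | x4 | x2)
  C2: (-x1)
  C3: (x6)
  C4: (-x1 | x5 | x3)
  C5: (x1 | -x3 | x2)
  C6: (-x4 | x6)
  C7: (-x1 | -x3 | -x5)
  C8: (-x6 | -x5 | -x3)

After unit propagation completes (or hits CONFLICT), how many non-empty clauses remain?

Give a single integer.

Answer: 2

Derivation:
unit clause [-1] forces x1=F; simplify:
  drop 1 from [1, -3, 2] -> [-3, 2]
  satisfied 3 clause(s); 5 remain; assigned so far: [1]
unit clause [6] forces x6=T; simplify:
  drop -6 from [-6, -5, -3] -> [-5, -3]
  satisfied 3 clause(s); 2 remain; assigned so far: [1, 6]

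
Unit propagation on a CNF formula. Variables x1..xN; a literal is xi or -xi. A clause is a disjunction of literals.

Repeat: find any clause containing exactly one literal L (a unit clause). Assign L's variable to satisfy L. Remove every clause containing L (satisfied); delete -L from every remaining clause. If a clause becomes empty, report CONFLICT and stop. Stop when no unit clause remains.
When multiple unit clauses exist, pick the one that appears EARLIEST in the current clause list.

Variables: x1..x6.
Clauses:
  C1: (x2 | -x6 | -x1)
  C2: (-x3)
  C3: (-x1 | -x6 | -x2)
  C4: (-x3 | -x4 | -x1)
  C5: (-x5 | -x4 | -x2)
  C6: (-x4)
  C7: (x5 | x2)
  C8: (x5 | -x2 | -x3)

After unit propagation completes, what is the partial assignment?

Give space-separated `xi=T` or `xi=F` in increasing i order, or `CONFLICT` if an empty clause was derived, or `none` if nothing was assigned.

unit clause [-3] forces x3=F; simplify:
  satisfied 3 clause(s); 5 remain; assigned so far: [3]
unit clause [-4] forces x4=F; simplify:
  satisfied 2 clause(s); 3 remain; assigned so far: [3, 4]

Answer: x3=F x4=F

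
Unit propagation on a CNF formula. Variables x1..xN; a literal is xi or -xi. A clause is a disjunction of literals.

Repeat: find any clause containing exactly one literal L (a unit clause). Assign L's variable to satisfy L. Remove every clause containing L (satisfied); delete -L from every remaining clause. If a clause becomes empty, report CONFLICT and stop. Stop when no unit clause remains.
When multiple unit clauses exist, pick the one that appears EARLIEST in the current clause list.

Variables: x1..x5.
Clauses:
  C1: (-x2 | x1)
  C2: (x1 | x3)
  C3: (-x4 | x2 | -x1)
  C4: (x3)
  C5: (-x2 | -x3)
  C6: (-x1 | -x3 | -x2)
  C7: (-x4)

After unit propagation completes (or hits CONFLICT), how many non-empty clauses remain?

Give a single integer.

Answer: 0

Derivation:
unit clause [3] forces x3=T; simplify:
  drop -3 from [-2, -3] -> [-2]
  drop -3 from [-1, -3, -2] -> [-1, -2]
  satisfied 2 clause(s); 5 remain; assigned so far: [3]
unit clause [-2] forces x2=F; simplify:
  drop 2 from [-4, 2, -1] -> [-4, -1]
  satisfied 3 clause(s); 2 remain; assigned so far: [2, 3]
unit clause [-4] forces x4=F; simplify:
  satisfied 2 clause(s); 0 remain; assigned so far: [2, 3, 4]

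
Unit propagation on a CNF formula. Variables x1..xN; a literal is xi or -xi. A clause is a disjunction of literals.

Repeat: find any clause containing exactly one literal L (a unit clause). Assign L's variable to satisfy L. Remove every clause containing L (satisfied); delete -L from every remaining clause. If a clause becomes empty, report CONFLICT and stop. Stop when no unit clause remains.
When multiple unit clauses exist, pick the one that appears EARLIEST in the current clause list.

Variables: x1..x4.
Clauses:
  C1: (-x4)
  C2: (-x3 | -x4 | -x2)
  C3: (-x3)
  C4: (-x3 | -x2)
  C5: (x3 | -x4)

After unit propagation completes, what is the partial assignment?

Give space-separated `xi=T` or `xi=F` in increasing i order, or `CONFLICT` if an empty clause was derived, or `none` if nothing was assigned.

Answer: x3=F x4=F

Derivation:
unit clause [-4] forces x4=F; simplify:
  satisfied 3 clause(s); 2 remain; assigned so far: [4]
unit clause [-3] forces x3=F; simplify:
  satisfied 2 clause(s); 0 remain; assigned so far: [3, 4]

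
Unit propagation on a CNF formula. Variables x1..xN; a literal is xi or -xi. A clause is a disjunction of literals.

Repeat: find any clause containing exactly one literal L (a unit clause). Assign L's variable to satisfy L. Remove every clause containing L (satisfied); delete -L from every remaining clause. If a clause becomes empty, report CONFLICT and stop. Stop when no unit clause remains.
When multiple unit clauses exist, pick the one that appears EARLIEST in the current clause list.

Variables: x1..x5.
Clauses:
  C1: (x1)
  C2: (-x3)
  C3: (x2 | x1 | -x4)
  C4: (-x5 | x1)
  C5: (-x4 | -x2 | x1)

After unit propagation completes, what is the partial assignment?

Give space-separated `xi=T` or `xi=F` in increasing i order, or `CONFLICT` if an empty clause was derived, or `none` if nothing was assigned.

Answer: x1=T x3=F

Derivation:
unit clause [1] forces x1=T; simplify:
  satisfied 4 clause(s); 1 remain; assigned so far: [1]
unit clause [-3] forces x3=F; simplify:
  satisfied 1 clause(s); 0 remain; assigned so far: [1, 3]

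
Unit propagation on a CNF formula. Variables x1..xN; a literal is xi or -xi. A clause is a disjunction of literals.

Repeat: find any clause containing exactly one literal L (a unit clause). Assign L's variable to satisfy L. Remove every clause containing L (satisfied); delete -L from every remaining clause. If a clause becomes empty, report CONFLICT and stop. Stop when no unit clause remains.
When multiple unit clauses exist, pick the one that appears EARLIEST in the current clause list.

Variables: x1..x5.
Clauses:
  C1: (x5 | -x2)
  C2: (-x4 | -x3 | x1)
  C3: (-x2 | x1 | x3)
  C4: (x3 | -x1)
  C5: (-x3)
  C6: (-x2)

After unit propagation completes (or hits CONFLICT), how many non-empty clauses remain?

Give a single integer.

unit clause [-3] forces x3=F; simplify:
  drop 3 from [-2, 1, 3] -> [-2, 1]
  drop 3 from [3, -1] -> [-1]
  satisfied 2 clause(s); 4 remain; assigned so far: [3]
unit clause [-1] forces x1=F; simplify:
  drop 1 from [-2, 1] -> [-2]
  satisfied 1 clause(s); 3 remain; assigned so far: [1, 3]
unit clause [-2] forces x2=F; simplify:
  satisfied 3 clause(s); 0 remain; assigned so far: [1, 2, 3]

Answer: 0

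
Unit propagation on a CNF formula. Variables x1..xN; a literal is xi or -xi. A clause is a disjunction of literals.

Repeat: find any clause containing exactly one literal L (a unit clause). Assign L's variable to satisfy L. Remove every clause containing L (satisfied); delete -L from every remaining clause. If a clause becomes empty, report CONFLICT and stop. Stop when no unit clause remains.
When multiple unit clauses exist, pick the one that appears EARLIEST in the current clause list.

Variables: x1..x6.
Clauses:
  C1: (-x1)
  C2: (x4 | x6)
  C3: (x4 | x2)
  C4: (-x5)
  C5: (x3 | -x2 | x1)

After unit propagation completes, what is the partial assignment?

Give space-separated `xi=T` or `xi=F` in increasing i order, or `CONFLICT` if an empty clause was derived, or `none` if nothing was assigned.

Answer: x1=F x5=F

Derivation:
unit clause [-1] forces x1=F; simplify:
  drop 1 from [3, -2, 1] -> [3, -2]
  satisfied 1 clause(s); 4 remain; assigned so far: [1]
unit clause [-5] forces x5=F; simplify:
  satisfied 1 clause(s); 3 remain; assigned so far: [1, 5]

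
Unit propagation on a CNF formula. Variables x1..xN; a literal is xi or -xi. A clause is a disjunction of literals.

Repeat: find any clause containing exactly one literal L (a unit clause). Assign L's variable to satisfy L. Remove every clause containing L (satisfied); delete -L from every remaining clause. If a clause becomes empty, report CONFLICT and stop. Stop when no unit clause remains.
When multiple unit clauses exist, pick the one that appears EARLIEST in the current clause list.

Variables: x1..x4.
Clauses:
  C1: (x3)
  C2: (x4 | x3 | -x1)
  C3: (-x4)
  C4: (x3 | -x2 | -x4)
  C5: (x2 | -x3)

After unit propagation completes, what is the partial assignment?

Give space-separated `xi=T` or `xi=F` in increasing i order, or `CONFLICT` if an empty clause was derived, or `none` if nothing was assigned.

unit clause [3] forces x3=T; simplify:
  drop -3 from [2, -3] -> [2]
  satisfied 3 clause(s); 2 remain; assigned so far: [3]
unit clause [-4] forces x4=F; simplify:
  satisfied 1 clause(s); 1 remain; assigned so far: [3, 4]
unit clause [2] forces x2=T; simplify:
  satisfied 1 clause(s); 0 remain; assigned so far: [2, 3, 4]

Answer: x2=T x3=T x4=F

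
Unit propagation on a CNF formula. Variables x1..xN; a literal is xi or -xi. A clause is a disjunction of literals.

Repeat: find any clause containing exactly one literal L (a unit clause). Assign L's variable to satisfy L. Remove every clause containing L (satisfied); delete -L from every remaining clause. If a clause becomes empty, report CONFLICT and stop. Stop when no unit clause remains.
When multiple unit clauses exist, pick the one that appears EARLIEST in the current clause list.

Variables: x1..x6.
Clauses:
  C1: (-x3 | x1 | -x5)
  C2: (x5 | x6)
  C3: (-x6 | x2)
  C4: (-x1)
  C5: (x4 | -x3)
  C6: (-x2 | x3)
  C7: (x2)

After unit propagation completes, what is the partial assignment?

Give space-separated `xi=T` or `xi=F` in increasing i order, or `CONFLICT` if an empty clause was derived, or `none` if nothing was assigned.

unit clause [-1] forces x1=F; simplify:
  drop 1 from [-3, 1, -5] -> [-3, -5]
  satisfied 1 clause(s); 6 remain; assigned so far: [1]
unit clause [2] forces x2=T; simplify:
  drop -2 from [-2, 3] -> [3]
  satisfied 2 clause(s); 4 remain; assigned so far: [1, 2]
unit clause [3] forces x3=T; simplify:
  drop -3 from [-3, -5] -> [-5]
  drop -3 from [4, -3] -> [4]
  satisfied 1 clause(s); 3 remain; assigned so far: [1, 2, 3]
unit clause [-5] forces x5=F; simplify:
  drop 5 from [5, 6] -> [6]
  satisfied 1 clause(s); 2 remain; assigned so far: [1, 2, 3, 5]
unit clause [6] forces x6=T; simplify:
  satisfied 1 clause(s); 1 remain; assigned so far: [1, 2, 3, 5, 6]
unit clause [4] forces x4=T; simplify:
  satisfied 1 clause(s); 0 remain; assigned so far: [1, 2, 3, 4, 5, 6]

Answer: x1=F x2=T x3=T x4=T x5=F x6=T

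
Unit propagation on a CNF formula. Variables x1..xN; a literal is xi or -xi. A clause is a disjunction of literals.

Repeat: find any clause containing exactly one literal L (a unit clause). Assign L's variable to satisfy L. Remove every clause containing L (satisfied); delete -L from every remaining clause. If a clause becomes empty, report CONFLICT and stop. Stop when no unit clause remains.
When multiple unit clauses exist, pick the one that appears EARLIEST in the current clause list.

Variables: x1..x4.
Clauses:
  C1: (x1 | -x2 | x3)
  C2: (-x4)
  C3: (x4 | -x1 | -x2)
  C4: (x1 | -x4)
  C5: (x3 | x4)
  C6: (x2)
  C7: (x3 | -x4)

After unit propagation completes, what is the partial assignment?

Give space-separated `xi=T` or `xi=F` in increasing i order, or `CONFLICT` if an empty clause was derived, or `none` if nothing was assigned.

unit clause [-4] forces x4=F; simplify:
  drop 4 from [4, -1, -2] -> [-1, -2]
  drop 4 from [3, 4] -> [3]
  satisfied 3 clause(s); 4 remain; assigned so far: [4]
unit clause [3] forces x3=T; simplify:
  satisfied 2 clause(s); 2 remain; assigned so far: [3, 4]
unit clause [2] forces x2=T; simplify:
  drop -2 from [-1, -2] -> [-1]
  satisfied 1 clause(s); 1 remain; assigned so far: [2, 3, 4]
unit clause [-1] forces x1=F; simplify:
  satisfied 1 clause(s); 0 remain; assigned so far: [1, 2, 3, 4]

Answer: x1=F x2=T x3=T x4=F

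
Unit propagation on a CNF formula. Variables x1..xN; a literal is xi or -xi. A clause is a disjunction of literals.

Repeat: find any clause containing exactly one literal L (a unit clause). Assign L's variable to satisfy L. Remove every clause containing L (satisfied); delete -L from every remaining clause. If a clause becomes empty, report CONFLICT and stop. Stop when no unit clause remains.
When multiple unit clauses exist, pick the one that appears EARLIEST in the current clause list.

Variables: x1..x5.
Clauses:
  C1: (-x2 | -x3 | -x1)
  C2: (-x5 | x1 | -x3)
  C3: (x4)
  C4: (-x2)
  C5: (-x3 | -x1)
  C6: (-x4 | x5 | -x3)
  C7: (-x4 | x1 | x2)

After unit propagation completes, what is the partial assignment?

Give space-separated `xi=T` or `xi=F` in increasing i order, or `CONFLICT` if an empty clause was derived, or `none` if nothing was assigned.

unit clause [4] forces x4=T; simplify:
  drop -4 from [-4, 5, -3] -> [5, -3]
  drop -4 from [-4, 1, 2] -> [1, 2]
  satisfied 1 clause(s); 6 remain; assigned so far: [4]
unit clause [-2] forces x2=F; simplify:
  drop 2 from [1, 2] -> [1]
  satisfied 2 clause(s); 4 remain; assigned so far: [2, 4]
unit clause [1] forces x1=T; simplify:
  drop -1 from [-3, -1] -> [-3]
  satisfied 2 clause(s); 2 remain; assigned so far: [1, 2, 4]
unit clause [-3] forces x3=F; simplify:
  satisfied 2 clause(s); 0 remain; assigned so far: [1, 2, 3, 4]

Answer: x1=T x2=F x3=F x4=T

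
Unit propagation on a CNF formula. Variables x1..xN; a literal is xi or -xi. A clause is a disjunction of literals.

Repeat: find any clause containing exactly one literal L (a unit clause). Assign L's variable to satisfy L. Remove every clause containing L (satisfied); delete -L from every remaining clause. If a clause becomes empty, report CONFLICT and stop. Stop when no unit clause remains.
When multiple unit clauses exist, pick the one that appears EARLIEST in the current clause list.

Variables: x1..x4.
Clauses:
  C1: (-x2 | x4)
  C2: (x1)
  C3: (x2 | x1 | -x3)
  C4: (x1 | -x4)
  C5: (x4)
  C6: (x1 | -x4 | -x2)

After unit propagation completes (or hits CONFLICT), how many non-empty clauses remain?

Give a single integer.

unit clause [1] forces x1=T; simplify:
  satisfied 4 clause(s); 2 remain; assigned so far: [1]
unit clause [4] forces x4=T; simplify:
  satisfied 2 clause(s); 0 remain; assigned so far: [1, 4]

Answer: 0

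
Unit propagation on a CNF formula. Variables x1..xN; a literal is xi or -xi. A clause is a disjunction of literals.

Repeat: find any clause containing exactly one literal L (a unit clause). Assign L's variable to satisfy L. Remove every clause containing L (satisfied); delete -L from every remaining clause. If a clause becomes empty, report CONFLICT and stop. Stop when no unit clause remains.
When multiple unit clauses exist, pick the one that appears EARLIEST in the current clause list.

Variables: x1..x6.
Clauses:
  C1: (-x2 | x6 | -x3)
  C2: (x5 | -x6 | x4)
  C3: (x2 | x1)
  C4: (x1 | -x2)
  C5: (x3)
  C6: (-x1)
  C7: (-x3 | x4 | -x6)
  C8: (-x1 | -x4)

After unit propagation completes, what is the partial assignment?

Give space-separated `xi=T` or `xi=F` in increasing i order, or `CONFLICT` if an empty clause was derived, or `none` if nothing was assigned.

Answer: CONFLICT

Derivation:
unit clause [3] forces x3=T; simplify:
  drop -3 from [-2, 6, -3] -> [-2, 6]
  drop -3 from [-3, 4, -6] -> [4, -6]
  satisfied 1 clause(s); 7 remain; assigned so far: [3]
unit clause [-1] forces x1=F; simplify:
  drop 1 from [2, 1] -> [2]
  drop 1 from [1, -2] -> [-2]
  satisfied 2 clause(s); 5 remain; assigned so far: [1, 3]
unit clause [2] forces x2=T; simplify:
  drop -2 from [-2, 6] -> [6]
  drop -2 from [-2] -> [] (empty!)
  satisfied 1 clause(s); 4 remain; assigned so far: [1, 2, 3]
CONFLICT (empty clause)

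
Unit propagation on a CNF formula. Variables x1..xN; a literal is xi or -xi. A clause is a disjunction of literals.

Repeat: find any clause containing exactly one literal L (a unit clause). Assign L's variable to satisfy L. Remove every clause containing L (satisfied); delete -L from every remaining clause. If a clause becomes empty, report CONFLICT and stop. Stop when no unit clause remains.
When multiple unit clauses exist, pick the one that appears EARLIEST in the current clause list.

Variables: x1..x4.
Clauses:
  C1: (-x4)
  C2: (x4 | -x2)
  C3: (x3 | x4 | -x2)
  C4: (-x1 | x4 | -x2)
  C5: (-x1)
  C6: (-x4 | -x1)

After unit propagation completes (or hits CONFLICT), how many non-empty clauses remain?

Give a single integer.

unit clause [-4] forces x4=F; simplify:
  drop 4 from [4, -2] -> [-2]
  drop 4 from [3, 4, -2] -> [3, -2]
  drop 4 from [-1, 4, -2] -> [-1, -2]
  satisfied 2 clause(s); 4 remain; assigned so far: [4]
unit clause [-2] forces x2=F; simplify:
  satisfied 3 clause(s); 1 remain; assigned so far: [2, 4]
unit clause [-1] forces x1=F; simplify:
  satisfied 1 clause(s); 0 remain; assigned so far: [1, 2, 4]

Answer: 0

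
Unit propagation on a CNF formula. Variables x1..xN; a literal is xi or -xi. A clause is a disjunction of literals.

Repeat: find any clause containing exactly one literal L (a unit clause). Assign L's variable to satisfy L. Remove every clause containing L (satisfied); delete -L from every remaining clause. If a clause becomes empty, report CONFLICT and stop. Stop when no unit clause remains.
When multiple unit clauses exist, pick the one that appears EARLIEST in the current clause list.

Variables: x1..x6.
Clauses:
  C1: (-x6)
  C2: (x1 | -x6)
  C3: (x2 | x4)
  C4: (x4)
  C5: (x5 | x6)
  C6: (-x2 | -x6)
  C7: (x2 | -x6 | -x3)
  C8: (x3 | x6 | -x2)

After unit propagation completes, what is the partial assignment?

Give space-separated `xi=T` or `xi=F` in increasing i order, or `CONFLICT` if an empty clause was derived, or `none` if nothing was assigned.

Answer: x4=T x5=T x6=F

Derivation:
unit clause [-6] forces x6=F; simplify:
  drop 6 from [5, 6] -> [5]
  drop 6 from [3, 6, -2] -> [3, -2]
  satisfied 4 clause(s); 4 remain; assigned so far: [6]
unit clause [4] forces x4=T; simplify:
  satisfied 2 clause(s); 2 remain; assigned so far: [4, 6]
unit clause [5] forces x5=T; simplify:
  satisfied 1 clause(s); 1 remain; assigned so far: [4, 5, 6]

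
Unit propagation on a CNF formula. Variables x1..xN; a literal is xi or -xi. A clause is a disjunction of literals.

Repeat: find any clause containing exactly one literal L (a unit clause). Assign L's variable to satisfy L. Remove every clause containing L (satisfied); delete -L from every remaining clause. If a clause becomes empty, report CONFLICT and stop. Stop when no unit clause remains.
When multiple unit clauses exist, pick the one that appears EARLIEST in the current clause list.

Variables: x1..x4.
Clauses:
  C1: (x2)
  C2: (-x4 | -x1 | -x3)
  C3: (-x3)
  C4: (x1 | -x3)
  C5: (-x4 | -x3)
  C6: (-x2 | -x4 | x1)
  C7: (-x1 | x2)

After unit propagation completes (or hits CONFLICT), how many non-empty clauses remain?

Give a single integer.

Answer: 1

Derivation:
unit clause [2] forces x2=T; simplify:
  drop -2 from [-2, -4, 1] -> [-4, 1]
  satisfied 2 clause(s); 5 remain; assigned so far: [2]
unit clause [-3] forces x3=F; simplify:
  satisfied 4 clause(s); 1 remain; assigned so far: [2, 3]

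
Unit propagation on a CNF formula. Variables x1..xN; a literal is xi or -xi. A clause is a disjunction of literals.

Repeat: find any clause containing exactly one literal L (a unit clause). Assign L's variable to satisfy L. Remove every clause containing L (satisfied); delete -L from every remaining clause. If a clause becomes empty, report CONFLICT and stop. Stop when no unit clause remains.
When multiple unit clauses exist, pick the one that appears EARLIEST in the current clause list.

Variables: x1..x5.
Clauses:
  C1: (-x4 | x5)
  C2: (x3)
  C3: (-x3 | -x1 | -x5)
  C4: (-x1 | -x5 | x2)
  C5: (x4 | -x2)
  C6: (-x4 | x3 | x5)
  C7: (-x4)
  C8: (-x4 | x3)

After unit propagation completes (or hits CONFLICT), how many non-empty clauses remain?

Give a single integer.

unit clause [3] forces x3=T; simplify:
  drop -3 from [-3, -1, -5] -> [-1, -5]
  satisfied 3 clause(s); 5 remain; assigned so far: [3]
unit clause [-4] forces x4=F; simplify:
  drop 4 from [4, -2] -> [-2]
  satisfied 2 clause(s); 3 remain; assigned so far: [3, 4]
unit clause [-2] forces x2=F; simplify:
  drop 2 from [-1, -5, 2] -> [-1, -5]
  satisfied 1 clause(s); 2 remain; assigned so far: [2, 3, 4]

Answer: 2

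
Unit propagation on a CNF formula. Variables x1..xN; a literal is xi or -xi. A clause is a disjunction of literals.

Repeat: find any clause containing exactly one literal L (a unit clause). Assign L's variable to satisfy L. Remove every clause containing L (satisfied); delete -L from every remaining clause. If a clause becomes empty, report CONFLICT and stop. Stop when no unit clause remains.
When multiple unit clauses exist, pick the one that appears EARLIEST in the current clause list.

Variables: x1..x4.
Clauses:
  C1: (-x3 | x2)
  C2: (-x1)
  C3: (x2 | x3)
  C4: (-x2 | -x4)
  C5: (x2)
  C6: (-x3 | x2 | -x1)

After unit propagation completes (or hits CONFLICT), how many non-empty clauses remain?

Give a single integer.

unit clause [-1] forces x1=F; simplify:
  satisfied 2 clause(s); 4 remain; assigned so far: [1]
unit clause [2] forces x2=T; simplify:
  drop -2 from [-2, -4] -> [-4]
  satisfied 3 clause(s); 1 remain; assigned so far: [1, 2]
unit clause [-4] forces x4=F; simplify:
  satisfied 1 clause(s); 0 remain; assigned so far: [1, 2, 4]

Answer: 0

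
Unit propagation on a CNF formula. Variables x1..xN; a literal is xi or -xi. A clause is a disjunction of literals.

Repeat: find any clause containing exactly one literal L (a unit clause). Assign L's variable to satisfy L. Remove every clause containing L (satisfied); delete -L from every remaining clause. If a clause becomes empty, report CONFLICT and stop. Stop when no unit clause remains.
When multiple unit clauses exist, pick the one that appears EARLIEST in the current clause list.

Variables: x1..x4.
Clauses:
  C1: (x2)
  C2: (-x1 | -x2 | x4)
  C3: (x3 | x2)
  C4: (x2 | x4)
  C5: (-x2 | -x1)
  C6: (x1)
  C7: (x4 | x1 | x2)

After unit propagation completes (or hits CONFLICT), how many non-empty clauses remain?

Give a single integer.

unit clause [2] forces x2=T; simplify:
  drop -2 from [-1, -2, 4] -> [-1, 4]
  drop -2 from [-2, -1] -> [-1]
  satisfied 4 clause(s); 3 remain; assigned so far: [2]
unit clause [-1] forces x1=F; simplify:
  drop 1 from [1] -> [] (empty!)
  satisfied 2 clause(s); 1 remain; assigned so far: [1, 2]
CONFLICT (empty clause)

Answer: 0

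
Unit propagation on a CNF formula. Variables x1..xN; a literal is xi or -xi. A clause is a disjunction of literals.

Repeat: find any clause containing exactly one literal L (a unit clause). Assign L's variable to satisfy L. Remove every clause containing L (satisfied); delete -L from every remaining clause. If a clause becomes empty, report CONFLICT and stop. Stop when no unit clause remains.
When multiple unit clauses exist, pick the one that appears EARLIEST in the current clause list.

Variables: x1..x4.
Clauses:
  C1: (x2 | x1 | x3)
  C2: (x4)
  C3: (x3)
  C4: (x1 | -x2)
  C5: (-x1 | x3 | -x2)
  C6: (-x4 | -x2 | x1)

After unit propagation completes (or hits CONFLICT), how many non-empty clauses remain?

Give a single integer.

Answer: 2

Derivation:
unit clause [4] forces x4=T; simplify:
  drop -4 from [-4, -2, 1] -> [-2, 1]
  satisfied 1 clause(s); 5 remain; assigned so far: [4]
unit clause [3] forces x3=T; simplify:
  satisfied 3 clause(s); 2 remain; assigned so far: [3, 4]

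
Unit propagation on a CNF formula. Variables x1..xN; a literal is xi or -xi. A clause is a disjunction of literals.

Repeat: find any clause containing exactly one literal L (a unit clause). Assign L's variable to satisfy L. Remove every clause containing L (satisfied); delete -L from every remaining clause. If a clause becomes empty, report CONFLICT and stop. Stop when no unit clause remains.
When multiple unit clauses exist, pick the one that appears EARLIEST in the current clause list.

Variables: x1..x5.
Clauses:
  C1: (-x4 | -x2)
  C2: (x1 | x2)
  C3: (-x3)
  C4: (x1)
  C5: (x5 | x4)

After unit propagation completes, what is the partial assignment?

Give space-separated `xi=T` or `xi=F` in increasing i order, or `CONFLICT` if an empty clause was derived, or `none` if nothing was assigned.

Answer: x1=T x3=F

Derivation:
unit clause [-3] forces x3=F; simplify:
  satisfied 1 clause(s); 4 remain; assigned so far: [3]
unit clause [1] forces x1=T; simplify:
  satisfied 2 clause(s); 2 remain; assigned so far: [1, 3]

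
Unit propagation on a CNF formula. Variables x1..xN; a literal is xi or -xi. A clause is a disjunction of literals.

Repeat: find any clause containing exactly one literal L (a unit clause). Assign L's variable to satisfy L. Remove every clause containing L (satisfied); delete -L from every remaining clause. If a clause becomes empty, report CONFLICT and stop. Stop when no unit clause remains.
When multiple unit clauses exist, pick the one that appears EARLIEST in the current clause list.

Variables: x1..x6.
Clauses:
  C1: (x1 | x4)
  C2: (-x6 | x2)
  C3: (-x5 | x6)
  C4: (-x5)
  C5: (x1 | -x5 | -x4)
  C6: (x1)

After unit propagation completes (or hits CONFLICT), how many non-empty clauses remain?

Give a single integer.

Answer: 1

Derivation:
unit clause [-5] forces x5=F; simplify:
  satisfied 3 clause(s); 3 remain; assigned so far: [5]
unit clause [1] forces x1=T; simplify:
  satisfied 2 clause(s); 1 remain; assigned so far: [1, 5]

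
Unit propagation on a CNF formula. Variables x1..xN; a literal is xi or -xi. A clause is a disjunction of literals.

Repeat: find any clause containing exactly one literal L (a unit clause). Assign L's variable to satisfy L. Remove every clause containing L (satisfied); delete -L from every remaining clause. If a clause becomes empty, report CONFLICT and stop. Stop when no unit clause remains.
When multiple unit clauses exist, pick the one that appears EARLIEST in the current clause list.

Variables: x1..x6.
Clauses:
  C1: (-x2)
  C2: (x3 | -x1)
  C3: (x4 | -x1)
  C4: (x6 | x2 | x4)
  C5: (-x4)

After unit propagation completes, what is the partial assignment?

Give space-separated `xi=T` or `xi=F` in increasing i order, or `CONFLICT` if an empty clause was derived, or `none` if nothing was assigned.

Answer: x1=F x2=F x4=F x6=T

Derivation:
unit clause [-2] forces x2=F; simplify:
  drop 2 from [6, 2, 4] -> [6, 4]
  satisfied 1 clause(s); 4 remain; assigned so far: [2]
unit clause [-4] forces x4=F; simplify:
  drop 4 from [4, -1] -> [-1]
  drop 4 from [6, 4] -> [6]
  satisfied 1 clause(s); 3 remain; assigned so far: [2, 4]
unit clause [-1] forces x1=F; simplify:
  satisfied 2 clause(s); 1 remain; assigned so far: [1, 2, 4]
unit clause [6] forces x6=T; simplify:
  satisfied 1 clause(s); 0 remain; assigned so far: [1, 2, 4, 6]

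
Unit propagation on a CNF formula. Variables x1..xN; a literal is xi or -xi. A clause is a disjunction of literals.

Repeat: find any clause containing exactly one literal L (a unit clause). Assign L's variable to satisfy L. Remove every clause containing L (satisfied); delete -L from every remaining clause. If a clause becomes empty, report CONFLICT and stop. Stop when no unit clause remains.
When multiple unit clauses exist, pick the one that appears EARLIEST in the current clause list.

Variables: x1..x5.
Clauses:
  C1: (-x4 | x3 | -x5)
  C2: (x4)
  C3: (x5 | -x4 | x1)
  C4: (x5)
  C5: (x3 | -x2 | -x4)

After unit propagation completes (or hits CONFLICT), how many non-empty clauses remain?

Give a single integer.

unit clause [4] forces x4=T; simplify:
  drop -4 from [-4, 3, -5] -> [3, -5]
  drop -4 from [5, -4, 1] -> [5, 1]
  drop -4 from [3, -2, -4] -> [3, -2]
  satisfied 1 clause(s); 4 remain; assigned so far: [4]
unit clause [5] forces x5=T; simplify:
  drop -5 from [3, -5] -> [3]
  satisfied 2 clause(s); 2 remain; assigned so far: [4, 5]
unit clause [3] forces x3=T; simplify:
  satisfied 2 clause(s); 0 remain; assigned so far: [3, 4, 5]

Answer: 0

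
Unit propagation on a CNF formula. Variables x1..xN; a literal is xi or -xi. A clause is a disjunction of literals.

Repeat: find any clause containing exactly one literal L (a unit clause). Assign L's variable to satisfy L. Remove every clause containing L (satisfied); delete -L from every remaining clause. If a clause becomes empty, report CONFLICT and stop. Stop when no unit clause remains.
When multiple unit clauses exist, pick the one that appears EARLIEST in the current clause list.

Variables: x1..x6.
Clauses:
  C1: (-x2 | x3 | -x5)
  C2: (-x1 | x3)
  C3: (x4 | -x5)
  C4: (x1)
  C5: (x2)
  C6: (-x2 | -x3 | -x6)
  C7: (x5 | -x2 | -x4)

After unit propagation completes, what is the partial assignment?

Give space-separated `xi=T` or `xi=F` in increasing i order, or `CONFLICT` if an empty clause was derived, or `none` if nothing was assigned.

Answer: x1=T x2=T x3=T x6=F

Derivation:
unit clause [1] forces x1=T; simplify:
  drop -1 from [-1, 3] -> [3]
  satisfied 1 clause(s); 6 remain; assigned so far: [1]
unit clause [3] forces x3=T; simplify:
  drop -3 from [-2, -3, -6] -> [-2, -6]
  satisfied 2 clause(s); 4 remain; assigned so far: [1, 3]
unit clause [2] forces x2=T; simplify:
  drop -2 from [-2, -6] -> [-6]
  drop -2 from [5, -2, -4] -> [5, -4]
  satisfied 1 clause(s); 3 remain; assigned so far: [1, 2, 3]
unit clause [-6] forces x6=F; simplify:
  satisfied 1 clause(s); 2 remain; assigned so far: [1, 2, 3, 6]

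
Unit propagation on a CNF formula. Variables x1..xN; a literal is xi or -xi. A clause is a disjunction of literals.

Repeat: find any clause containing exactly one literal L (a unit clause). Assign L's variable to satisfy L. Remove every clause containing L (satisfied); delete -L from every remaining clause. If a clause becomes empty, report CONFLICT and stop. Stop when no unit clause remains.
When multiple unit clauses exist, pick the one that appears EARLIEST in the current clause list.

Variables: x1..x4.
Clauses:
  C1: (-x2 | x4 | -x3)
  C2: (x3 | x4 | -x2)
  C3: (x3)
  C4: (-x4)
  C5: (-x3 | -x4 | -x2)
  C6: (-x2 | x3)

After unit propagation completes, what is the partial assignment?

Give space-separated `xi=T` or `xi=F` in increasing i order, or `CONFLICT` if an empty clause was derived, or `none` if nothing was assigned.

Answer: x2=F x3=T x4=F

Derivation:
unit clause [3] forces x3=T; simplify:
  drop -3 from [-2, 4, -3] -> [-2, 4]
  drop -3 from [-3, -4, -2] -> [-4, -2]
  satisfied 3 clause(s); 3 remain; assigned so far: [3]
unit clause [-4] forces x4=F; simplify:
  drop 4 from [-2, 4] -> [-2]
  satisfied 2 clause(s); 1 remain; assigned so far: [3, 4]
unit clause [-2] forces x2=F; simplify:
  satisfied 1 clause(s); 0 remain; assigned so far: [2, 3, 4]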